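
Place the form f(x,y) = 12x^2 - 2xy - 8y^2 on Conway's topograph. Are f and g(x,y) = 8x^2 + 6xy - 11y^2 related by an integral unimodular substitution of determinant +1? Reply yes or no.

D₁ = 388, D₂ = 388
river cycle of f (length 18): (-8, 18, 2), (2, 18, -8), (-8, 14, 6), (6, 10, -12), (-12, 14, 4), (4, 18, -4), (-4, 14, 12), (12, 10, -6), (-6, 14, 8), (8, 18, -2), … (8 more)
river cycle of g (length 22): (-11, 16, 3), (3, 14, -16), (-16, 18, 1), (1, 18, -16), (-16, 14, 3), (3, 16, -11), (-11, 6, 8), (8, 10, -9), (-9, 8, 9), (9, 10, -8), … (12 more)
cycles differ ⇒ inequivalent

no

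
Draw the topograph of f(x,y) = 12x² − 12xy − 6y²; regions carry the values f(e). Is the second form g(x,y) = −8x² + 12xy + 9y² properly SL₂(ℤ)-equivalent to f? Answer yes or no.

D₁ = 432, D₂ = 432
river cycle of f (length 2): (-6, 12, 12), (12, 12, -6)
river cycle of g (length 8): (9, 6, -11), (-11, 16, 4), (4, 16, -11), (-11, 6, 9), (9, 12, -8), (-8, 20, 1), (1, 20, -8), (-8, 12, 9)
cycles differ ⇒ inequivalent

no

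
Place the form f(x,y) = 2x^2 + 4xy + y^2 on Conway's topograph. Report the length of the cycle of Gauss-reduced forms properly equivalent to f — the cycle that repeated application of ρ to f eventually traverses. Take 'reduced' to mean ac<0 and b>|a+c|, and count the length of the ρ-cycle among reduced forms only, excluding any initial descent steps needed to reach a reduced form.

D = 8, ⌊√D⌋ = 2
descent: ρ → (1,2,-1)  [lands on river]
river: ρ → (-1,2,1)
ρ-cycle length = 2 (tail of 1 descent step not counted)

2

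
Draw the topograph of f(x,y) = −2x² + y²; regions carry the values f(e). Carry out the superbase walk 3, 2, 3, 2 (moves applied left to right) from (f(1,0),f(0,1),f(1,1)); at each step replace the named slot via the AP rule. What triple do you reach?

start (-2,1,-1) = (f(1,0),f(0,1),f(1,1))
replace slot 3: 2·((-2)+1) − (-1) = -1 → (-2,1,-1)
replace slot 2: 2·((-2)+(-1)) − 1 = -7 → (-2,-7,-1)
replace slot 3: 2·((-2)+(-7)) − (-1) = -17 → (-2,-7,-17)
replace slot 2: 2·((-2)+(-17)) − (-7) = -31 → (-2,-31,-17)

-2,-31,-17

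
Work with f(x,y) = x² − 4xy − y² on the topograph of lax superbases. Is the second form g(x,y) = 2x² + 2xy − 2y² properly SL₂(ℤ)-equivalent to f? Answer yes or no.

D₁ = 20, D₂ = 20
river cycle of f (length 2): (-1, 4, 1), (1, 4, -1)
river cycle of g (length 2): (-2, 2, 2), (2, 2, -2)
cycles differ ⇒ inequivalent

no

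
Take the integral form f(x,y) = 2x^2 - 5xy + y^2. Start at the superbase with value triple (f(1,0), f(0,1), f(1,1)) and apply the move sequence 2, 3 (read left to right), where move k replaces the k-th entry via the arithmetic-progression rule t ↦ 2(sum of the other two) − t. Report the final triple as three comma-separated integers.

start (2,1,-2) = (f(1,0),f(0,1),f(1,1))
replace slot 2: 2·(2+(-2)) − 1 = -1 → (2,-1,-2)
replace slot 3: 2·(2+(-1)) − (-2) = 4 → (2,-1,4)

2,-1,4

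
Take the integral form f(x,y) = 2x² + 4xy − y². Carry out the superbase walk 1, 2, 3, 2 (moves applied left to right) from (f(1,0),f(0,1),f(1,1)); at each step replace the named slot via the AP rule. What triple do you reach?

start (2,-1,5) = (f(1,0),f(0,1),f(1,1))
replace slot 1: 2·((-1)+5) − 2 = 6 → (6,-1,5)
replace slot 2: 2·(6+5) − (-1) = 23 → (6,23,5)
replace slot 3: 2·(6+23) − 5 = 53 → (6,23,53)
replace slot 2: 2·(6+53) − 23 = 95 → (6,95,53)

6,95,53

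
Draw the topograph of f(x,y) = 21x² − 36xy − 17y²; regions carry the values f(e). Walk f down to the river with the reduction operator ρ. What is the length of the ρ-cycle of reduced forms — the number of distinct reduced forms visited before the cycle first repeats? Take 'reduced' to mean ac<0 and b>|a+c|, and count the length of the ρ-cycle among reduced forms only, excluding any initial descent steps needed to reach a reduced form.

D = 2724, ⌊√D⌋ = 52
descent: ρ → (-17,36,21)  [lands on river]
river: ρ → (21,48,-5)
river: ρ → (-5,52,1)
river: ρ → (1,52,-5)
river: ρ → (-5,48,21)
river: ρ → (21,36,-17)
river: ρ → (-17,32,25)
river: ρ → (25,18,-24)
river: ρ → (-24,30,19)
river: ρ → (19,46,-8)
river: ρ → (-8,50,7)
river: ρ → (7,48,-15)
river: ρ → (-15,42,16)
river: ρ → (16,22,-35)
river: ρ → (-35,48,3)
river: ρ → (3,48,-35)
river: ρ → (-35,22,16)
river: ρ → (16,42,-15)
river: ρ → (-15,48,7)
river: ρ → (7,50,-8)
river: ρ → (-8,46,19)
river: ρ → (19,30,-24)
river: ρ → (-24,18,25)
river: ρ → (25,32,-17)
ρ-cycle length = 24 (tail of 1 descent step not counted)

24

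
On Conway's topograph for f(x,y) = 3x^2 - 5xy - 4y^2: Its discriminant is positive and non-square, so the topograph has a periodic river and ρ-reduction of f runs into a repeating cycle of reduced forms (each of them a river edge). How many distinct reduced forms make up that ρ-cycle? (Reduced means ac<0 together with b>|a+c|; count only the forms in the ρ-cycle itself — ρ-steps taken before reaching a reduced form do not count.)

D = 73, ⌊√D⌋ = 8
descent: ρ → (-4,5,3)  [lands on river]
river: ρ → (3,7,-2)
river: ρ → (-2,5,6)
river: ρ → (6,7,-1)
river: ρ → (-1,7,6)
river: ρ → (6,5,-2)
river: ρ → (-2,7,3)
river: ρ → (3,5,-4)
river: ρ → (-4,3,4)
river: ρ → (4,5,-3)
river: ρ → (-3,7,2)
river: ρ → (2,5,-6)
river: ρ → (-6,7,1)
river: ρ → (1,7,-6)
river: ρ → (-6,5,2)
river: ρ → (2,7,-3)
river: ρ → (-3,5,4)
river: ρ → (4,3,-4)
ρ-cycle length = 18 (tail of 1 descent step not counted)

18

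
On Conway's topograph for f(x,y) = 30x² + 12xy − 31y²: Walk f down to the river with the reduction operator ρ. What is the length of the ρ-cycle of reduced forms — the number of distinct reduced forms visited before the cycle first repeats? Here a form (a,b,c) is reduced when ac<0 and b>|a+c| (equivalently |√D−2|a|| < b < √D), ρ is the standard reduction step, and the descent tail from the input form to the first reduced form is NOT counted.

D = 3864, ⌊√D⌋ = 62
river: ρ → (-31,50,11)
river: ρ → (11,60,-6)
river: ρ → (-6,60,11)
river: ρ → (11,50,-31)
river: ρ → (-31,12,30)
river: ρ → (30,48,-13)
river: ρ → (-13,56,14)
river: ρ → (14,56,-13)
river: ρ → (-13,48,30)
river: ρ → (30,12,-31)
ρ-cycle length = 10 (tail of 0 descent steps not counted)

10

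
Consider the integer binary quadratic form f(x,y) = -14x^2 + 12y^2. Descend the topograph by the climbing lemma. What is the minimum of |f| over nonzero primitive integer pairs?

descent: ρ → (12,24,-2)  [lands on river]
river: ρ → (-2,24,12)
closes: descent 1, river 2
min |a| on river = 2

2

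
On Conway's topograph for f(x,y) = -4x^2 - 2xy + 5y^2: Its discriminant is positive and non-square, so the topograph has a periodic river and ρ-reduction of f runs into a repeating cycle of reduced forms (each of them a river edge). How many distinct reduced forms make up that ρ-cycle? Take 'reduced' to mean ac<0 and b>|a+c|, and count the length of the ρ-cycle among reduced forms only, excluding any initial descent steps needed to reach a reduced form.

D = 84, ⌊√D⌋ = 9
descent: ρ → (5,2,-4)  [lands on river]
river: ρ → (-4,6,3)
river: ρ → (3,6,-4)
river: ρ → (-4,2,5)
river: ρ → (5,8,-1)
river: ρ → (-1,8,5)
ρ-cycle length = 6 (tail of 1 descent step not counted)

6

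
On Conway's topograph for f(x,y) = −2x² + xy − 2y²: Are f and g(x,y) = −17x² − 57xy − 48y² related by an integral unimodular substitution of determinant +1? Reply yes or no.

D₁ = -15, D₂ = -15
f is negative-definite; reduce −f:
−f: flip: (2,-1,2)→(2,1,2)
−f: reduced (well bottom): (2,1,2) with a≤c, −a<b≤a
flip sign back: reduced form of f is (-2,-1,-2)
g is negative-definite; reduce −g:
−g: translate: b→-11 (≡57 mod 34), so (17,57,48)→(17,-11,2)
−g: flip: (17,-11,2)→(2,11,17)
−g: translate: b→-1 (≡11 mod 4), so (2,11,17)→(2,-1,2)
−g: flip: (2,-1,2)→(2,1,2)
−g: reduced (well bottom): (2,1,2) with a≤c, −a<b≤a
flip sign back: reduced form of g is (-2,-1,-2)
reduced forms (-2, -1, -2) vs (-2, -1, -2) ⇒ equivalent

yes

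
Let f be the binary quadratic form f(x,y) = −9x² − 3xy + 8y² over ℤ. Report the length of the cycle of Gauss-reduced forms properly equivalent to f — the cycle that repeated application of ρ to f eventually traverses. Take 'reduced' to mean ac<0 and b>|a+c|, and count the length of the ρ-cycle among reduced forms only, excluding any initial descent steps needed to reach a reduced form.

D = 297, ⌊√D⌋ = 17
descent: ρ → (8,3,-9)  [lands on river]
river: ρ → (-9,15,2)
river: ρ → (2,17,-1)
river: ρ → (-1,17,2)
river: ρ → (2,15,-9)
river: ρ → (-9,3,8)
river: ρ → (8,13,-4)
river: ρ → (-4,11,11)
river: ρ → (11,11,-4)
river: ρ → (-4,13,8)
ρ-cycle length = 10 (tail of 1 descent step not counted)

10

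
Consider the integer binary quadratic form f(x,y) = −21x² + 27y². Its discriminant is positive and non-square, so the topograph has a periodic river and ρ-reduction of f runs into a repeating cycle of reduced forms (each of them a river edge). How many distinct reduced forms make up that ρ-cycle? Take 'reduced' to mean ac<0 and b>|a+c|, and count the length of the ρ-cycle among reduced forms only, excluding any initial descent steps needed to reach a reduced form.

D = 2268, ⌊√D⌋ = 47
descent: ρ → (27,0,-21)
descent: ρ → (-21,42,6)  [lands on river]
river: ρ → (6,42,-21)
ρ-cycle length = 2 (tail of 2 descent steps not counted)

2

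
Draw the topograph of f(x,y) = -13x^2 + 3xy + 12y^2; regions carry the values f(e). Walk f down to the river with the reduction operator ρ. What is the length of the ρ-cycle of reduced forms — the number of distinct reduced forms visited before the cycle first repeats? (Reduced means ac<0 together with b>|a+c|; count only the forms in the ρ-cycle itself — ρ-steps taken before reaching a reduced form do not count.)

D = 633, ⌊√D⌋ = 25
river: ρ → (12,21,-4)
river: ρ → (-4,19,17)
river: ρ → (17,15,-6)
river: ρ → (-6,21,8)
river: ρ → (8,11,-16)
river: ρ → (-16,21,3)
river: ρ → (3,21,-16)
river: ρ → (-16,11,8)
river: ρ → (8,21,-6)
river: ρ → (-6,15,17)
river: ρ → (17,19,-4)
river: ρ → (-4,21,12)
river: ρ → (12,3,-13)
river: ρ → (-13,23,2)
river: ρ → (2,25,-1)
river: ρ → (-1,25,2)
river: ρ → (2,23,-13)
river: ρ → (-13,3,12)
ρ-cycle length = 18 (tail of 0 descent steps not counted)

18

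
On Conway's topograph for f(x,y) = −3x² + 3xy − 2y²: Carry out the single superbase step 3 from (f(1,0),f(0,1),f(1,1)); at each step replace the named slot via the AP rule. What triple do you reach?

start (-3,-2,-2) = (f(1,0),f(0,1),f(1,1))
replace slot 3: 2·((-3)+(-2)) − (-2) = -8 → (-3,-2,-8)

-3,-2,-8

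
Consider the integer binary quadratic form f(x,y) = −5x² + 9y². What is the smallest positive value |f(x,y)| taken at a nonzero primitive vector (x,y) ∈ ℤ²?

descent: ρ → (9,0,-5)
descent: ρ → (-5,10,4)  [lands on river]
river: ρ → (4,6,-9)
river: ρ → (-9,12,1)
river: ρ → (1,12,-9)
river: ρ → (-9,6,4)
river: ρ → (4,10,-5)
closes: descent 2, river 6
min |a| on river = 1

1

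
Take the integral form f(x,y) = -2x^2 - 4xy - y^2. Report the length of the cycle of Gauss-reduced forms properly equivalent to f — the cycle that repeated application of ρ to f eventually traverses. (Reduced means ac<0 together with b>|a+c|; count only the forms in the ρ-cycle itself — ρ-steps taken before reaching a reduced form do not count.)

D = 8, ⌊√D⌋ = 2
descent: ρ → (-1,2,1)  [lands on river]
river: ρ → (1,2,-1)
ρ-cycle length = 2 (tail of 1 descent step not counted)

2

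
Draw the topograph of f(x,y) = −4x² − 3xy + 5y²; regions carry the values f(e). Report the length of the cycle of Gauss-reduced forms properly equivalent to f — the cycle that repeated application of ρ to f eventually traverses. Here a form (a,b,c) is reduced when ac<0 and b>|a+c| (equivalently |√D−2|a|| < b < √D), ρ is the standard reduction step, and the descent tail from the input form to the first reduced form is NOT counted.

D = 89, ⌊√D⌋ = 9
descent: ρ → (5,3,-4)  [lands on river]
river: ρ → (-4,5,4)
river: ρ → (4,3,-5)
river: ρ → (-5,7,2)
river: ρ → (2,9,-1)
river: ρ → (-1,9,2)
river: ρ → (2,7,-5)
river: ρ → (-5,3,4)
river: ρ → (4,5,-4)
river: ρ → (-4,3,5)
river: ρ → (5,7,-2)
river: ρ → (-2,9,1)
river: ρ → (1,9,-2)
river: ρ → (-2,7,5)
ρ-cycle length = 14 (tail of 1 descent step not counted)

14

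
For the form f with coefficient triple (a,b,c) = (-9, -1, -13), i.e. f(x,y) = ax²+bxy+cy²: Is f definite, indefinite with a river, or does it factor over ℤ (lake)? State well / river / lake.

D = b²−4ac = (-1)² − 4·(-9)·(-13) = -467
D < 0 ⇒ definite ⇒ every region one sign ⇒ single well

well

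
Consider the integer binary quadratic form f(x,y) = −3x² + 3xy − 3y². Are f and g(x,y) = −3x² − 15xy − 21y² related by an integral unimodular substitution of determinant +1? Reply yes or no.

D₁ = -27, D₂ = -27
f is negative-definite; reduce −f:
−f: translate: b→3 (≡-3 mod 6), so (3,-3,3)→(3,3,3)
−f: reduced (well bottom): (3,3,3) with a≤c, −a<b≤a
flip sign back: reduced form of f is (-3,-3,-3)
g is negative-definite; reduce −g:
−g: translate: b→3 (≡15 mod 6), so (3,15,21)→(3,3,3)
−g: reduced (well bottom): (3,3,3) with a≤c, −a<b≤a
flip sign back: reduced form of g is (-3,-3,-3)
reduced forms (-3, -3, -3) vs (-3, -3, -3) ⇒ equivalent

yes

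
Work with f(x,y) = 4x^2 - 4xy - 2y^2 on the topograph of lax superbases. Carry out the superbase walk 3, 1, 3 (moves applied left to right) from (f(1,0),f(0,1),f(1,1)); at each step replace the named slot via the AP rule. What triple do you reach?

start (4,-2,-2) = (f(1,0),f(0,1),f(1,1))
replace slot 3: 2·(4+(-2)) − (-2) = 6 → (4,-2,6)
replace slot 1: 2·((-2)+6) − 4 = 4 → (4,-2,6)
replace slot 3: 2·(4+(-2)) − 6 = -2 → (4,-2,-2)

4,-2,-2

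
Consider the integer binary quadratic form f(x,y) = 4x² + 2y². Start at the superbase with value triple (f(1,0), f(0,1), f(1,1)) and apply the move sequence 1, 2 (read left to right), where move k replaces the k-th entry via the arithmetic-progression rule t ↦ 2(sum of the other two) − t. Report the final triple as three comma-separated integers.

start (4,2,6) = (f(1,0),f(0,1),f(1,1))
replace slot 1: 2·(2+6) − 4 = 12 → (12,2,6)
replace slot 2: 2·(12+6) − 2 = 34 → (12,34,6)

12,34,6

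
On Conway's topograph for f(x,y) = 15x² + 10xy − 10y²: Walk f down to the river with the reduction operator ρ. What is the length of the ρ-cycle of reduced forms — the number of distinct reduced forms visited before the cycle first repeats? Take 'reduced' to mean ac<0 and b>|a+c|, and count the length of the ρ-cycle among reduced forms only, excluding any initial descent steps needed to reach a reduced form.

D = 700, ⌊√D⌋ = 26
river: ρ → (-10,10,15)
river: ρ → (15,20,-5)
river: ρ → (-5,20,15)
river: ρ → (15,10,-10)
ρ-cycle length = 4 (tail of 0 descent steps not counted)

4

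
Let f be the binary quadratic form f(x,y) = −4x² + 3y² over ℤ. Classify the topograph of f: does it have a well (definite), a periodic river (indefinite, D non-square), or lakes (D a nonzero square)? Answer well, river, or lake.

D = b²−4ac = 0² − 4·(-4)·3 = 48
D > 0 non-square ⇒ indefinite ⇒ periodic river

river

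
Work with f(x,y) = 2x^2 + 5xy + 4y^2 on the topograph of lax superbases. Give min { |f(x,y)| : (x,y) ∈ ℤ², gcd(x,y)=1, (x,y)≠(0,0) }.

translate: b→1 (≡5 mod 4), so (2,5,4)→(2,1,1)
flip: (2,1,1)→(1,-1,2)
translate: b→1 (≡-1 mod 2), so (1,-1,2)→(1,1,2)
reduced (well bottom): (1,1,2) with a≤c, −a<b≤a
well minimum = a = 1

1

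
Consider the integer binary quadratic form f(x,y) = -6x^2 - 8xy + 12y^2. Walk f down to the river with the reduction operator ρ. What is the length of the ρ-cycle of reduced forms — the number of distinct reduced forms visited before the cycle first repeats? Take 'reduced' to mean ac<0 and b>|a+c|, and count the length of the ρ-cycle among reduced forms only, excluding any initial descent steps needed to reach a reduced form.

D = 352, ⌊√D⌋ = 18
descent: ρ → (12,8,-6)  [lands on river]
river: ρ → (-6,16,4)
river: ρ → (4,16,-6)
river: ρ → (-6,8,12)
river: ρ → (12,16,-2)
river: ρ → (-2,16,12)
ρ-cycle length = 6 (tail of 1 descent step not counted)

6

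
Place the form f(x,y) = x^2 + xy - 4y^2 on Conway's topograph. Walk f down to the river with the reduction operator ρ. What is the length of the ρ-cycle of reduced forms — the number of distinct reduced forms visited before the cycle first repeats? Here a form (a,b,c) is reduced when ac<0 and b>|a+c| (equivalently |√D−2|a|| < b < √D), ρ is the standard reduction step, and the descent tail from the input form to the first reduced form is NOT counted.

D = 17, ⌊√D⌋ = 4
descent: ρ → (-4,-1,1)
descent: ρ → (1,3,-2)  [lands on river]
river: ρ → (-2,1,2)
river: ρ → (2,3,-1)
river: ρ → (-1,3,2)
river: ρ → (2,1,-2)
river: ρ → (-2,3,1)
ρ-cycle length = 6 (tail of 2 descent steps not counted)

6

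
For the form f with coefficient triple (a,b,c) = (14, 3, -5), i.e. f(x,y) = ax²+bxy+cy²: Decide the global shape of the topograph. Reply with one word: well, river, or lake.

D = b²−4ac = 3² − 4·14·(-5) = 289
D = 17² is a perfect square ⇒ form factors over ℤ ⇒ lakes

lake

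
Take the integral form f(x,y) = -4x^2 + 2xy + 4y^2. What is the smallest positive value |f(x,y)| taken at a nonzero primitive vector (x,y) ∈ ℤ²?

river: ρ → (4,6,-2)
river: ρ → (-2,6,4)
river: ρ → (4,2,-4)
river: ρ → (-4,6,2)
river: ρ → (2,6,-4)
river: ρ → (-4,2,4)
closes: descent 0, river 6
min |a| on river = 2

2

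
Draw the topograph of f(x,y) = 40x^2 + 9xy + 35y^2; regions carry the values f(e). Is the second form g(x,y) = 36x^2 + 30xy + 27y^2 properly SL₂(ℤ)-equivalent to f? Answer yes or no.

D₁ = -5519, D₂ = -2988
discriminants differ ⇒ not SL₂(ℤ)-equivalent

no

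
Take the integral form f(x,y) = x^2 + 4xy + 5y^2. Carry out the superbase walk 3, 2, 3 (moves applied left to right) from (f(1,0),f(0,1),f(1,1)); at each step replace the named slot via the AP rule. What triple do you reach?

start (1,5,10) = (f(1,0),f(0,1),f(1,1))
replace slot 3: 2·(1+5) − 10 = 2 → (1,5,2)
replace slot 2: 2·(1+2) − 5 = 1 → (1,1,2)
replace slot 3: 2·(1+1) − 2 = 2 → (1,1,2)

1,1,2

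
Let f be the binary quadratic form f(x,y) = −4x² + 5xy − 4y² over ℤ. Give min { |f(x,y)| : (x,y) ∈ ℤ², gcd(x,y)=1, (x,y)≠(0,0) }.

translate: b→3 (≡-5 mod 8), so (4,-5,4)→(4,3,3)
flip: (4,3,3)→(3,-3,4)
translate: b→3 (≡-3 mod 6), so (3,-3,4)→(3,3,4)
reduced (well bottom): (3,3,4) with a≤c, −a<b≤a
well minimum |f| = |-3| = 3 (negative-definite)

3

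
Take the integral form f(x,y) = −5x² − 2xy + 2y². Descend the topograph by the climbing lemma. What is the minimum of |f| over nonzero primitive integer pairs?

descent: ρ → (2,6,-1)  [lands on river]
river: ρ → (-1,6,2)
closes: descent 1, river 2
min |a| on river = 1

1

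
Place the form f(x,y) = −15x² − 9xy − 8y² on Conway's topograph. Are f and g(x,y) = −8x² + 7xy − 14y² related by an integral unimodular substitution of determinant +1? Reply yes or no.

D₁ = -399, D₂ = -399
f is negative-definite; reduce −f:
−f: flip: (15,9,8)→(8,-9,15)
−f: translate: b→7 (≡-9 mod 16), so (8,-9,15)→(8,7,14)
−f: reduced (well bottom): (8,7,14) with a≤c, −a<b≤a
flip sign back: reduced form of f is (-8,-7,-14)
g is negative-definite; reduce −g:
−g: reduced (well bottom): (8,-7,14) with a≤c, −a<b≤a
flip sign back: reduced form of g is (-8,7,-14)
reduced forms (-8, -7, -14) vs (-8, 7, -14) ⇒ inequivalent

no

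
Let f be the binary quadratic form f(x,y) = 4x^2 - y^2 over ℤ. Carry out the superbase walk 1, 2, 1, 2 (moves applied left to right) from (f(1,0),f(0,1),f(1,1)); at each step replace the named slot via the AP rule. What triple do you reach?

start (4,-1,3) = (f(1,0),f(0,1),f(1,1))
replace slot 1: 2·((-1)+3) − 4 = 0 → (0,-1,3)
replace slot 2: 2·(0+3) − (-1) = 7 → (0,7,3)
replace slot 1: 2·(7+3) − 0 = 20 → (20,7,3)
replace slot 2: 2·(20+3) − 7 = 39 → (20,39,3)

20,39,3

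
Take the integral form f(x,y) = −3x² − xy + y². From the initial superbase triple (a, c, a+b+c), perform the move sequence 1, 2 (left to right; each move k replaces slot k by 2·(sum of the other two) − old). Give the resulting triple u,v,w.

start (-3,1,-3) = (f(1,0),f(0,1),f(1,1))
replace slot 1: 2·(1+(-3)) − (-3) = -1 → (-1,1,-3)
replace slot 2: 2·((-1)+(-3)) − 1 = -9 → (-1,-9,-3)

-1,-9,-3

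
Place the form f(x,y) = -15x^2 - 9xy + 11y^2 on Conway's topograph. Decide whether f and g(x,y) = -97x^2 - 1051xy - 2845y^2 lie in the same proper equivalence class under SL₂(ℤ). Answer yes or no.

D₁ = 741, D₂ = 741
river cycle of f (length 8): (11, 9, -15), (-15, 21, 5), (5, 19, -19), (-19, 19, 5), (5, 21, -15), (-15, 9, 11), (11, 13, -13), (-13, 13, 11)
river cycle of g (length 8): (-15, 21, 5), (5, 19, -19), (-19, 19, 5), (5, 21, -15), (-15, 9, 11), (11, 13, -13), (-13, 13, 11), (11, 9, -15)
cycles coincide ⇒ equivalent

yes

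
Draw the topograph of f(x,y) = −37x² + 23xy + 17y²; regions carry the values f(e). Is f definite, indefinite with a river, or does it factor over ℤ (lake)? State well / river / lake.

D = b²−4ac = 23² − 4·(-37)·17 = 3045
D > 0 non-square ⇒ indefinite ⇒ periodic river

river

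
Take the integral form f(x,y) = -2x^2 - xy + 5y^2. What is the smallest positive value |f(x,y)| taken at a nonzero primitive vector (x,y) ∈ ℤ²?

descent: ρ → (5,1,-2)
descent: ρ → (-2,3,4)  [lands on river]
river: ρ → (4,5,-1)
river: ρ → (-1,5,4)
river: ρ → (4,3,-2)
river: ρ → (-2,5,2)
river: ρ → (2,3,-4)
river: ρ → (-4,5,1)
river: ρ → (1,5,-4)
river: ρ → (-4,3,2)
river: ρ → (2,5,-2)
closes: descent 2, river 10
min |a| on river = 1

1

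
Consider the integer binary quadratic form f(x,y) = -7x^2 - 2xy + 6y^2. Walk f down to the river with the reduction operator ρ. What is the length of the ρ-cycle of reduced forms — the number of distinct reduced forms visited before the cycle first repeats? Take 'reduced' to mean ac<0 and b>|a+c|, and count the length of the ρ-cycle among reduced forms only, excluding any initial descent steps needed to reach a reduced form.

D = 172, ⌊√D⌋ = 13
descent: ρ → (6,2,-7)  [lands on river]
river: ρ → (-7,12,1)
river: ρ → (1,12,-7)
river: ρ → (-7,2,6)
river: ρ → (6,10,-3)
river: ρ → (-3,8,9)
river: ρ → (9,10,-2)
river: ρ → (-2,10,9)
river: ρ → (9,8,-3)
river: ρ → (-3,10,6)
ρ-cycle length = 10 (tail of 1 descent step not counted)

10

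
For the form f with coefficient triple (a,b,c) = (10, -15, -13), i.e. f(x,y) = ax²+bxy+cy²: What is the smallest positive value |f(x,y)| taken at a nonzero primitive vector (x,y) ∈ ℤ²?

descent: ρ → (-13,15,10)  [lands on river]
river: ρ → (10,25,-3)
river: ρ → (-3,23,18)
river: ρ → (18,13,-8)
river: ρ → (-8,19,12)
river: ρ → (12,5,-15)
river: ρ → (-15,25,2)
river: ρ → (2,27,-2)
river: ρ → (-2,25,15)
river: ρ → (15,5,-12)
river: ρ → (-12,19,8)
river: ρ → (8,13,-18)
river: ρ → (-18,23,3)
river: ρ → (3,25,-10)
river: ρ → (-10,15,13)
river: ρ → (13,11,-12)
river: ρ → (-12,13,12)
river: ρ → (12,11,-13)
closes: descent 1, river 18
min |a| on river = 2

2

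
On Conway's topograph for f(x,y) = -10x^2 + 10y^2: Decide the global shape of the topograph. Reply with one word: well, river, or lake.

D = b²−4ac = 0² − 4·(-10)·10 = 400
D = 20² is a perfect square ⇒ form factors over ℤ ⇒ lakes

lake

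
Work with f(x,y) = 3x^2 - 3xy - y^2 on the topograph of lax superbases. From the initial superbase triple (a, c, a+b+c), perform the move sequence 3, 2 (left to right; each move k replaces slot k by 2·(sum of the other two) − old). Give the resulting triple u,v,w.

start (3,-1,-1) = (f(1,0),f(0,1),f(1,1))
replace slot 3: 2·(3+(-1)) − (-1) = 5 → (3,-1,5)
replace slot 2: 2·(3+5) − (-1) = 17 → (3,17,5)

3,17,5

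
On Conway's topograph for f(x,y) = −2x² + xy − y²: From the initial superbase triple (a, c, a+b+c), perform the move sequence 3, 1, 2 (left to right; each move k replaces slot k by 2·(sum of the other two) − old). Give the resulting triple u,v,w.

start (-2,-1,-2) = (f(1,0),f(0,1),f(1,1))
replace slot 3: 2·((-2)+(-1)) − (-2) = -4 → (-2,-1,-4)
replace slot 1: 2·((-1)+(-4)) − (-2) = -8 → (-8,-1,-4)
replace slot 2: 2·((-8)+(-4)) − (-1) = -23 → (-8,-23,-4)

-8,-23,-4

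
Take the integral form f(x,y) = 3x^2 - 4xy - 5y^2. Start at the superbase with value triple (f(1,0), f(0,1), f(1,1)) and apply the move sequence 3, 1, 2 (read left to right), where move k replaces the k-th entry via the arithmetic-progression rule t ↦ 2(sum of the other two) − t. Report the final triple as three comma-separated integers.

start (3,-5,-6) = (f(1,0),f(0,1),f(1,1))
replace slot 3: 2·(3+(-5)) − (-6) = 2 → (3,-5,2)
replace slot 1: 2·((-5)+2) − 3 = -9 → (-9,-5,2)
replace slot 2: 2·((-9)+2) − (-5) = -9 → (-9,-9,2)

-9,-9,2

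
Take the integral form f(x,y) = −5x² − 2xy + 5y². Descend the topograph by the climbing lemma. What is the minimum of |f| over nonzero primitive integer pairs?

descent: ρ → (5,2,-5)  [lands on river]
river: ρ → (-5,8,2)
river: ρ → (2,8,-5)
river: ρ → (-5,2,5)
river: ρ → (5,8,-2)
river: ρ → (-2,8,5)
closes: descent 1, river 6
min |a| on river = 2

2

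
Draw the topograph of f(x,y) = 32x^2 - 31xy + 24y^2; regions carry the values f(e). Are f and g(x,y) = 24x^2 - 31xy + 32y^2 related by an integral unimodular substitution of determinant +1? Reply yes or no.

D₁ = -2111, D₂ = -2111
f: flip: (32,-31,24)→(24,31,32)
f: translate: b→-17 (≡31 mod 48), so (24,31,32)→(24,-17,25)
f: reduced (well bottom): (24,-17,25) with a≤c, −a<b≤a
g: translate: b→17 (≡-31 mod 48), so (24,-31,32)→(24,17,25)
g: reduced (well bottom): (24,17,25) with a≤c, −a<b≤a
reduced forms (24, -17, 25) vs (24, 17, 25) ⇒ inequivalent

no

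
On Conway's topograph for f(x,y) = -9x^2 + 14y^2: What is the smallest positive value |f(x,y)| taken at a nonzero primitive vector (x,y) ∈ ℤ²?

descent: ρ → (14,0,-9)
descent: ρ → (-9,18,5)  [lands on river]
river: ρ → (5,22,-1)
river: ρ → (-1,22,5)
river: ρ → (5,18,-9)
closes: descent 2, river 4
min |a| on river = 1

1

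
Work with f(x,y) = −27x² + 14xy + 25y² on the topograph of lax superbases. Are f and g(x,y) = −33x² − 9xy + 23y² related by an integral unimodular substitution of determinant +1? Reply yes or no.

D₁ = 2896, D₂ = 3117
discriminants differ ⇒ not SL₂(ℤ)-equivalent

no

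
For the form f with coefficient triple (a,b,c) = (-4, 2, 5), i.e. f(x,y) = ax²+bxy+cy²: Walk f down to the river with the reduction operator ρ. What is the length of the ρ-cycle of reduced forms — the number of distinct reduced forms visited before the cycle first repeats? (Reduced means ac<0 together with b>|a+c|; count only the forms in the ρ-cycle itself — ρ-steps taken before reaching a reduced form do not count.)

D = 84, ⌊√D⌋ = 9
river: ρ → (5,8,-1)
river: ρ → (-1,8,5)
river: ρ → (5,2,-4)
river: ρ → (-4,6,3)
river: ρ → (3,6,-4)
river: ρ → (-4,2,5)
ρ-cycle length = 6 (tail of 0 descent steps not counted)

6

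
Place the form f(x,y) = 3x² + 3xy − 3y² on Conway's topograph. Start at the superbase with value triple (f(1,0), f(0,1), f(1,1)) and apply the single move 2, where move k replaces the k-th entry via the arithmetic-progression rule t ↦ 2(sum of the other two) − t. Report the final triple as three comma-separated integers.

start (3,-3,3) = (f(1,0),f(0,1),f(1,1))
replace slot 2: 2·(3+3) − (-3) = 15 → (3,15,3)

3,15,3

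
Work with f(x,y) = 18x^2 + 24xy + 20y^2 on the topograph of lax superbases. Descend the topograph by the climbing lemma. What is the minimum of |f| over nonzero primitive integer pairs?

translate: b→-12 (≡24 mod 36), so (18,24,20)→(18,-12,14)
flip: (18,-12,14)→(14,12,18)
reduced (well bottom): (14,12,18) with a≤c, −a<b≤a
well minimum = a = 14

14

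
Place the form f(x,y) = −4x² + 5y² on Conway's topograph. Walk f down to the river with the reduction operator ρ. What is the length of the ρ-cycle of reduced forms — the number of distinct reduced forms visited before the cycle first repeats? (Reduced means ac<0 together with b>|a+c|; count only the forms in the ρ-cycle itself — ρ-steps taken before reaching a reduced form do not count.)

D = 80, ⌊√D⌋ = 8
descent: ρ → (5,0,-4)
descent: ρ → (-4,8,1)  [lands on river]
river: ρ → (1,8,-4)
ρ-cycle length = 2 (tail of 2 descent steps not counted)

2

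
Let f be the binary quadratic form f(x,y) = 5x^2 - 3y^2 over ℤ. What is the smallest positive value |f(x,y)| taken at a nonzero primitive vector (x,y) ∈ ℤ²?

descent: ρ → (-3,6,2)  [lands on river]
river: ρ → (2,6,-3)
closes: descent 1, river 2
min |a| on river = 2

2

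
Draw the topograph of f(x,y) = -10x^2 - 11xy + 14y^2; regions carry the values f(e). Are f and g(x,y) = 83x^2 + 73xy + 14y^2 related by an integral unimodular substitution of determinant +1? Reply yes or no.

D₁ = 681, D₂ = 681
river cycle of f (length 32): (14, 11, -10), (-10, 9, 15), (15, 21, -4), (-4, 19, 20), (20, 21, -3), (-3, 21, 20), (20, 19, -4), (-4, 21, 15), (15, 9, -10), (-10, 11, 14), … (22 more)
river cycle of g (length 32): (14, 11, -10), (-10, 9, 15), (15, 21, -4), (-4, 19, 20), (20, 21, -3), (-3, 21, 20), (20, 19, -4), (-4, 21, 15), (15, 9, -10), (-10, 11, 14), … (22 more)
cycles coincide ⇒ equivalent

yes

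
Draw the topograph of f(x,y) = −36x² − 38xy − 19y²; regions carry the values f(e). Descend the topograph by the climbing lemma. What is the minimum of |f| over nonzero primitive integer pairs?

translate: b→-34 (≡38 mod 72), so (36,38,19)→(36,-34,17)
flip: (36,-34,17)→(17,34,36)
translate: b→0 (≡34 mod 34), so (17,34,36)→(17,0,19)
reduced (well bottom): (17,0,19) with a≤c, −a<b≤a
well minimum |f| = |-17| = 17 (negative-definite)

17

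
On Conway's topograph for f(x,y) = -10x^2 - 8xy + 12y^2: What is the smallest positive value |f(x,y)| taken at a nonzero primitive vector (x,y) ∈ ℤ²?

descent: ρ → (12,8,-10)  [lands on river]
river: ρ → (-10,12,10)
river: ρ → (10,8,-12)
river: ρ → (-12,16,6)
river: ρ → (6,20,-6)
river: ρ → (-6,16,12)
closes: descent 1, river 6
min |a| on river = 6

6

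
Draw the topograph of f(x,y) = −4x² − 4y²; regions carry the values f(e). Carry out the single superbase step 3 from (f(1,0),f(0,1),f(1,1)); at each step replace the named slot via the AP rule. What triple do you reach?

start (-4,-4,-8) = (f(1,0),f(0,1),f(1,1))
replace slot 3: 2·((-4)+(-4)) − (-8) = -8 → (-4,-4,-8)

-4,-4,-8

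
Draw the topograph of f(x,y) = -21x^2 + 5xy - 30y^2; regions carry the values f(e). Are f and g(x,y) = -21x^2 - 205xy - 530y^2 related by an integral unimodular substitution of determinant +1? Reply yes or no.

D₁ = -2495, D₂ = -2495
f is negative-definite; reduce −f:
−f: reduced (well bottom): (21,-5,30) with a≤c, −a<b≤a
flip sign back: reduced form of f is (-21,5,-30)
g is negative-definite; reduce −g:
−g: translate: b→-5 (≡205 mod 42), so (21,205,530)→(21,-5,30)
−g: reduced (well bottom): (21,-5,30) with a≤c, −a<b≤a
flip sign back: reduced form of g is (-21,5,-30)
reduced forms (-21, 5, -30) vs (-21, 5, -30) ⇒ equivalent

yes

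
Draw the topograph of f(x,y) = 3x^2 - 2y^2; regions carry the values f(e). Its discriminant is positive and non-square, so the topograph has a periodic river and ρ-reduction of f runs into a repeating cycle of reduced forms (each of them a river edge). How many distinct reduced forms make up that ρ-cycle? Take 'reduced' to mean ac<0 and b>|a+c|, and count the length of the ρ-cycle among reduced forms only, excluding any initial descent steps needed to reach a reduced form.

D = 24, ⌊√D⌋ = 4
descent: ρ → (-2,4,1)  [lands on river]
river: ρ → (1,4,-2)
ρ-cycle length = 2 (tail of 1 descent step not counted)

2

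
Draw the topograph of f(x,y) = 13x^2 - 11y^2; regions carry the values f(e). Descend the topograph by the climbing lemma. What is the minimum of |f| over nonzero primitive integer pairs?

descent: ρ → (-11,22,2)  [lands on river]
river: ρ → (2,22,-11)
closes: descent 1, river 2
min |a| on river = 2

2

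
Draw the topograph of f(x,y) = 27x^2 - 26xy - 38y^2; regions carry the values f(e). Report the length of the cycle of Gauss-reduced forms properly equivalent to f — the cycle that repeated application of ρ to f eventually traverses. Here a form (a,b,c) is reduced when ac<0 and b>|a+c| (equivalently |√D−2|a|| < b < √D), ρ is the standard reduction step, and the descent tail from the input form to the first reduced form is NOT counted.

D = 4780, ⌊√D⌋ = 69
descent: ρ → (-38,26,27)  [lands on river]
river: ρ → (27,28,-37)
river: ρ → (-37,46,18)
river: ρ → (18,62,-13)
river: ρ → (-13,68,3)
river: ρ → (3,64,-57)
river: ρ → (-57,50,10)
river: ρ → (10,50,-57)
river: ρ → (-57,64,3)
river: ρ → (3,68,-13)
river: ρ → (-13,62,18)
river: ρ → (18,46,-37)
river: ρ → (-37,28,27)
river: ρ → (27,26,-38)
river: ρ → (-38,50,15)
river: ρ → (15,40,-53)
river: ρ → (-53,66,2)
river: ρ → (2,66,-53)
river: ρ → (-53,40,15)
river: ρ → (15,50,-38)
ρ-cycle length = 20 (tail of 1 descent step not counted)

20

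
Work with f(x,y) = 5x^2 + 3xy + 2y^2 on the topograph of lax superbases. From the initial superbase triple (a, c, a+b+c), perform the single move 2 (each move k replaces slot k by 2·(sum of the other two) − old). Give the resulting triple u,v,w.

start (5,2,10) = (f(1,0),f(0,1),f(1,1))
replace slot 2: 2·(5+10) − 2 = 28 → (5,28,10)

5,28,10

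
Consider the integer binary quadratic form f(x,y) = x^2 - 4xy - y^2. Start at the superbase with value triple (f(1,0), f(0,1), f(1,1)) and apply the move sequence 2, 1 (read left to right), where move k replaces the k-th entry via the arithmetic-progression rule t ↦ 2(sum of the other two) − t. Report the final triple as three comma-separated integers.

start (1,-1,-4) = (f(1,0),f(0,1),f(1,1))
replace slot 2: 2·(1+(-4)) − (-1) = -5 → (1,-5,-4)
replace slot 1: 2·((-5)+(-4)) − 1 = -19 → (-19,-5,-4)

-19,-5,-4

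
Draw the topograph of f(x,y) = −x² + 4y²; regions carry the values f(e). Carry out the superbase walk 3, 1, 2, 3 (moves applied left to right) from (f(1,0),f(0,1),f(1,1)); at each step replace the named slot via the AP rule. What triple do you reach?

start (-1,4,3) = (f(1,0),f(0,1),f(1,1))
replace slot 3: 2·((-1)+4) − 3 = 3 → (-1,4,3)
replace slot 1: 2·(4+3) − (-1) = 15 → (15,4,3)
replace slot 2: 2·(15+3) − 4 = 32 → (15,32,3)
replace slot 3: 2·(15+32) − 3 = 91 → (15,32,91)

15,32,91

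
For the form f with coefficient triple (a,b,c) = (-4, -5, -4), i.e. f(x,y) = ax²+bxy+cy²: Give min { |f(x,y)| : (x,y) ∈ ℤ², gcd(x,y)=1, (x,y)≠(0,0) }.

translate: b→-3 (≡5 mod 8), so (4,5,4)→(4,-3,3)
flip: (4,-3,3)→(3,3,4)
reduced (well bottom): (3,3,4) with a≤c, −a<b≤a
well minimum |f| = |-3| = 3 (negative-definite)

3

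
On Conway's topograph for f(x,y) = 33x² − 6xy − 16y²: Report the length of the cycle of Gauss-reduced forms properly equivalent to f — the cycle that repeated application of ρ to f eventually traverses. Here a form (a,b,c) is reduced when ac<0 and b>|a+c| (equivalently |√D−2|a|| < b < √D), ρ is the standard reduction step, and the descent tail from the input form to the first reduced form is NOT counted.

D = 2148, ⌊√D⌋ = 46
descent: ρ → (-16,38,11)  [lands on river]
river: ρ → (11,28,-31)
river: ρ → (-31,34,8)
river: ρ → (8,46,-1)
river: ρ → (-1,46,8)
river: ρ → (8,34,-31)
river: ρ → (-31,28,11)
river: ρ → (11,38,-16)
river: ρ → (-16,26,23)
river: ρ → (23,20,-19)
river: ρ → (-19,18,24)
river: ρ → (24,30,-13)
river: ρ → (-13,22,32)
river: ρ → (32,42,-3)
river: ρ → (-3,42,32)
river: ρ → (32,22,-13)
river: ρ → (-13,30,24)
river: ρ → (24,18,-19)
river: ρ → (-19,20,23)
river: ρ → (23,26,-16)
ρ-cycle length = 20 (tail of 1 descent step not counted)

20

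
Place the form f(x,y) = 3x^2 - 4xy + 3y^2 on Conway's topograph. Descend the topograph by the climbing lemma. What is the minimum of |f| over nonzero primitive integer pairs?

translate: b→2 (≡-4 mod 6), so (3,-4,3)→(3,2,2)
flip: (3,2,2)→(2,-2,3)
translate: b→2 (≡-2 mod 4), so (2,-2,3)→(2,2,3)
reduced (well bottom): (2,2,3) with a≤c, −a<b≤a
well minimum = a = 2

2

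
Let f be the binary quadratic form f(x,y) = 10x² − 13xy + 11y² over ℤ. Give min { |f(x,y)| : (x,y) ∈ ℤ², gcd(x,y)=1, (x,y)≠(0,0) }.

translate: b→7 (≡-13 mod 20), so (10,-13,11)→(10,7,8)
flip: (10,7,8)→(8,-7,10)
reduced (well bottom): (8,-7,10) with a≤c, −a<b≤a
well minimum = a = 8

8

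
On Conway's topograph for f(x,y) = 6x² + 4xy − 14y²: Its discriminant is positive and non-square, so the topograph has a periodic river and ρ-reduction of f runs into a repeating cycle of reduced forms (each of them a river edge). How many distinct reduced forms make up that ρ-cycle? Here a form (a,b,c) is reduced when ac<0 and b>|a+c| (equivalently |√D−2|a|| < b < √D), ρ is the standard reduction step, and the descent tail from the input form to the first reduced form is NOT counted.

D = 352, ⌊√D⌋ = 18
descent: ρ → (-14,-4,6)
descent: ρ → (6,16,-4)  [lands on river]
river: ρ → (-4,16,6)
river: ρ → (6,8,-12)
river: ρ → (-12,16,2)
river: ρ → (2,16,-12)
river: ρ → (-12,8,6)
ρ-cycle length = 6 (tail of 2 descent steps not counted)

6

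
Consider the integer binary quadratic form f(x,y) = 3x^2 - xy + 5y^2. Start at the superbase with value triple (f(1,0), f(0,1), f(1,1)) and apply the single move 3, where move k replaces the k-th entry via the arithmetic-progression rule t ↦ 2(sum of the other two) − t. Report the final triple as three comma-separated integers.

start (3,5,7) = (f(1,0),f(0,1),f(1,1))
replace slot 3: 2·(3+5) − 7 = 9 → (3,5,9)

3,5,9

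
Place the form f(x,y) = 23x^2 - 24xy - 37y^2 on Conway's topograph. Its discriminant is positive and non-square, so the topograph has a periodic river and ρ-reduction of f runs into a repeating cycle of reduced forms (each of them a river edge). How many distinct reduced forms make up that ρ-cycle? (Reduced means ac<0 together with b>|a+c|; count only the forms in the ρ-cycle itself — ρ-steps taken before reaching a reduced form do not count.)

D = 3980, ⌊√D⌋ = 63
descent: ρ → (-37,24,23)  [lands on river]
river: ρ → (23,22,-38)
river: ρ → (-38,54,7)
river: ρ → (7,58,-22)
river: ρ → (-22,30,35)
river: ρ → (35,40,-17)
river: ρ → (-17,62,2)
river: ρ → (2,62,-17)
river: ρ → (-17,40,35)
river: ρ → (35,30,-22)
river: ρ → (-22,58,7)
river: ρ → (7,54,-38)
river: ρ → (-38,22,23)
river: ρ → (23,24,-37)
river: ρ → (-37,50,10)
river: ρ → (10,50,-37)
ρ-cycle length = 16 (tail of 1 descent step not counted)

16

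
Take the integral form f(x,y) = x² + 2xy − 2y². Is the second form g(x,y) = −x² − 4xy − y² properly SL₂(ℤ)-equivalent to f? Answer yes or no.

D₁ = 12, D₂ = 12
river cycle of f (length 2): (-2, 2, 1), (1, 2, -2)
river cycle of g (length 2): (-1, 2, 2), (2, 2, -1)
cycles differ ⇒ inequivalent

no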